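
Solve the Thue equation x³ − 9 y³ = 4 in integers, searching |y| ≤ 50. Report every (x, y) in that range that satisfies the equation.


The equation is x³ - 9y³ = 4. For fixed y, x³ = 9·y³ + 4, so a solution requires the RHS to be a perfect cube.
Strategy: iterate y from -50 to 50, compute RHS = 9·y³ + 4, and check whether it is a (positive or negative) perfect cube.
Check small values of y:
  y = 0: RHS = 4 is not a perfect cube.
  y = 1: RHS = 13 is not a perfect cube.
  y = -1: RHS = -5 is not a perfect cube.
  y = 2: RHS = 76 is not a perfect cube.
  y = -2: RHS = -68 is not a perfect cube.
  y = 3: RHS = 247 is not a perfect cube.
  y = -3: RHS = -239 is not a perfect cube.
Continuing the search up to |y| = 50 finds no solutions either.
No (x, y) in the scanned range satisfies the equation.

No integer solutions with |y| ≤ 50.


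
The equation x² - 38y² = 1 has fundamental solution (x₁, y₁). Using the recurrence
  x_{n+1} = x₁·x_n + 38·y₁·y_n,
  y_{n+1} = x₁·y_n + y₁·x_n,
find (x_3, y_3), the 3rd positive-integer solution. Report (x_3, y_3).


Step 1: Find the fundamental solution (x₁, y₁) of x² - 38y² = 1.
  Expand √38 as a continued fraction. a₀ = ⌊√38⌋ = 6; iterate m_{k+1} = d_k·a_k − m_k, d_{k+1} = (38 − m_{k+1}²)/d_k, a_{k+1} = ⌊(a₀ + m_{k+1})/d_{k+1}⌋ (starting m₀ = 0, d₀ = 1), with convergents p_k = a_k·p_{k-1} + p_{k-2}, q_k = a_k·q_{k-1} + q_{k-2} (p₋₁ = 1, q₋₁ = 0):
  k = 0: a₀ = 6; p₀/q₀ = 6/1; p₀² − 38·q₀² = 36 − 38 = -2.
  k = 1: m = 6, d = 2, a = ⌊(6 + 6)/2⌋ = 6; p/q = (6·6 + 1)/(6·1 + 0) = 37/6; p² − 38·q² = 1369 − 1368 = 1.
  The first convergent with p² − 38·q² = 1 gives the fundamental solution (x₁, y₁) = (37, 6).
Step 2: Apply the recurrence (x_{n+1}, y_{n+1}) = (x₁x_n + 38y₁y_n, x₁y_n + y₁x_n) repeatedly.
  From (x_1, y_1) = (37, 6): x_2 = 37·37 + 38·6·6 = 2737; y_2 = 37·6 + 6·37 = 444.
  From (x_2, y_2) = (2737, 444): x_3 = 37·2737 + 38·6·444 = 202501; y_3 = 37·444 + 6·2737 = 32850.
Step 3: Verify x_3² - 38·y_3² = 41006655001 - 41006655000 = 1 (should be 1). ✓

(x_1, y_1) = (37, 6); (x_3, y_3) = (202501, 32850).


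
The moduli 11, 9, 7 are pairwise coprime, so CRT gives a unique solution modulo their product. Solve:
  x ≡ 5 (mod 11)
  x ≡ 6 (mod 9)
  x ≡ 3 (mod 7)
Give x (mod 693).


Moduli 11, 9, 7 are pairwise coprime; by CRT there is a unique solution modulo M = 11 · 9 · 7 = 693.
Solve pairwise, accumulating the modulus:
  Start with x ≡ 5 (mod 11).
  Combine with x ≡ 6 (mod 9): since gcd(11, 9) = 1, we get a unique residue mod 99.
    Write x = 5 + 11·t and substitute into x ≡ 6 (mod 9): 11·t ≡ 6 − 5 = 1 (mod 9).
    Reduce coefficients mod 9: 2·t ≡ 1 (mod 9).
    The inverse of 2 mod 9 is 5 (since 2·5 = 10 = 1·9 + 1), so t ≡ 5·1 = 5 ≡ 5 (mod 9).
    Then x = 5 + 11·5 = 60, valid modulo lcm(11, 9) = 99: x ≡ 60 (mod 99).
  Combine with x ≡ 3 (mod 7): since gcd(99, 7) = 1, we get a unique residue mod 693.
    Write x = 60 + 99·t and substitute into x ≡ 3 (mod 7): 99·t ≡ 3 − 60 = -57 (mod 7).
    Reduce coefficients mod 7: 1·t ≡ 6 (mod 7).
    So t ≡ 6 (mod 7).
    Then x = 60 + 99·6 = 654, valid modulo lcm(99, 7) = 693: x ≡ 654 (mod 693).
Verify: 654 mod 11 = 5 ✓, 654 mod 9 = 6 ✓, 654 mod 7 = 3 ✓.

x ≡ 654 (mod 693).


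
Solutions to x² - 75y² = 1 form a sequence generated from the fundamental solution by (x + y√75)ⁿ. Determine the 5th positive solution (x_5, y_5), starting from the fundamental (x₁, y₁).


Step 1: Find the fundamental solution (x₁, y₁) of x² - 75y² = 1.
  Expand √75 as a continued fraction. a₀ = ⌊√75⌋ = 8; iterate m_{k+1} = d_k·a_k − m_k, d_{k+1} = (75 − m_{k+1}²)/d_k, a_{k+1} = ⌊(a₀ + m_{k+1})/d_{k+1}⌋ (starting m₀ = 0, d₀ = 1), with convergents p_k = a_k·p_{k-1} + p_{k-2}, q_k = a_k·q_{k-1} + q_{k-2} (p₋₁ = 1, q₋₁ = 0):
  k = 0: a₀ = 8; p₀/q₀ = 8/1; p₀² − 75·q₀² = 64 − 75 = -11.
  k = 1: m = 8, d = 11, a = ⌊(8 + 8)/11⌋ = 1; p/q = (1·8 + 1)/(1·1 + 0) = 9/1; p² − 75·q² = 81 − 75 = 6.
  k = 2: m = 3, d = 6, a = ⌊(8 + 3)/6⌋ = 1; p/q = (1·9 + 8)/(1·1 + 1) = 17/2; p² − 75·q² = 289 − 300 = -11.
  k = 3: m = 3, d = 11, a = ⌊(8 + 3)/11⌋ = 1; p/q = (1·17 + 9)/(1·2 + 1) = 26/3; p² − 75·q² = 676 − 675 = 1.
  The first convergent with p² − 75·q² = 1 gives the fundamental solution (x₁, y₁) = (26, 3).
Step 2: Apply the recurrence (x_{n+1}, y_{n+1}) = (x₁x_n + 75y₁y_n, x₁y_n + y₁x_n) repeatedly.
  From (x_1, y_1) = (26, 3): x_2 = 26·26 + 75·3·3 = 1351; y_2 = 26·3 + 3·26 = 156.
  From (x_2, y_2) = (1351, 156): x_3 = 26·1351 + 75·3·156 = 70226; y_3 = 26·156 + 3·1351 = 8109.
  From (x_3, y_3) = (70226, 8109): x_4 = 26·70226 + 75·3·8109 = 3650401; y_4 = 26·8109 + 3·70226 = 421512.
  From (x_4, y_4) = (3650401, 421512): x_5 = 26·3650401 + 75·3·421512 = 189750626; y_5 = 26·421512 + 3·3650401 = 21910515.
Step 3: Verify x_5² - 75·y_5² = 36005300067391876 - 36005300067391875 = 1 (should be 1). ✓

(x_1, y_1) = (26, 3); (x_5, y_5) = (189750626, 21910515).


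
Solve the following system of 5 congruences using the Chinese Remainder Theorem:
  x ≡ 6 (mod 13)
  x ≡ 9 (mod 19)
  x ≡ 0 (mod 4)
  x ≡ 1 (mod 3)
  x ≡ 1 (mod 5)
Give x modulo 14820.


Product of moduli M = 13 · 19 · 4 · 3 · 5 = 14820.
Merge one congruence at a time:
  Start: x ≡ 6 (mod 13).
  Combine with x ≡ 9 (mod 19); new modulus lcm = 247.
    Write x = 6 + 13·t and substitute into x ≡ 9 (mod 19): 13·t ≡ 9 − 6 = 3 (mod 19).
    The inverse of 13 mod 19 is 3 (since 13·3 = 39 = 2·19 + 1), so t ≡ 3·3 = 9 ≡ 9 (mod 19).
    Then x = 6 + 13·9 = 123, valid modulo lcm(13, 19) = 247: x ≡ 123 (mod 247).
  Combine with x ≡ 0 (mod 4); new modulus lcm = 988.
    Write x = 123 + 247·t and substitute into x ≡ 0 (mod 4): 247·t ≡ 0 − 123 = -123 (mod 4).
    Reduce coefficients mod 4: 3·t ≡ 1 (mod 4).
    The inverse of 3 mod 4 is 3 (since 3·3 = 9 = 2·4 + 1), so t ≡ 3·1 = 3 ≡ 3 (mod 4).
    Then x = 123 + 247·3 = 864, valid modulo lcm(247, 4) = 988: x ≡ 864 (mod 988).
  Combine with x ≡ 1 (mod 3); new modulus lcm = 2964.
    Write x = 864 + 988·t and substitute into x ≡ 1 (mod 3): 988·t ≡ 1 − 864 = -863 (mod 3).
    Reduce coefficients mod 3: 1·t ≡ 1 (mod 3).
    So t ≡ 1 (mod 3).
    Then x = 864 + 988·1 = 1852, valid modulo lcm(988, 3) = 2964: x ≡ 1852 (mod 2964).
  Combine with x ≡ 1 (mod 5); new modulus lcm = 14820.
    Write x = 1852 + 2964·t and substitute into x ≡ 1 (mod 5): 2964·t ≡ 1 − 1852 = -1851 (mod 5).
    Reduce coefficients mod 5: 4·t ≡ 4 (mod 5).
    The inverse of 4 mod 5 is 4 (since 4·4 = 16 = 3·5 + 1), so t ≡ 4·4 = 16 ≡ 1 (mod 5).
    Then x = 1852 + 2964·1 = 4816, valid modulo lcm(2964, 5) = 14820: x ≡ 4816 (mod 14820).
Verify against each original: 4816 mod 13 = 6, 4816 mod 19 = 9, 4816 mod 4 = 0, 4816 mod 3 = 1, 4816 mod 5 = 1.

x ≡ 4816 (mod 14820).


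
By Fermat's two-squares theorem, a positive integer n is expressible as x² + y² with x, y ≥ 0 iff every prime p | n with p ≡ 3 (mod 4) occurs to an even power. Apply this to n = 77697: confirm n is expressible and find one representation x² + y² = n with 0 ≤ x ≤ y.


Step 1: Factor n = 77697 = 3^2 · 89 · 97.
Step 2: Check the mod-4 condition on each prime factor: 3 ≡ 3 (mod 4), exponent 2 (must be even); 89 ≡ 1 (mod 4), exponent 1; 97 ≡ 1 (mod 4), exponent 1.
All primes ≡ 3 (mod 4) appear to even exponent (or don't appear), so by the two-squares theorem n IS expressible as a sum of two squares.
Step 3: Build a representation. Group n = k² · m with k = 3 and m = 89 · 97 = 8633 (a product of primes ≡ 1 (mod 4)); a representation of m scales to one of n via (k·x)² + (k·y)² = k²(x² + y²). Each prime p ≡ 1 (mod 4) is itself a sum of two squares; find a² by testing p − a² for a perfect square:
  89: 89 − 1² = 88, 89 − 2² = 85, 89 − 3² = 80, 89 − 4² = 73, 89 − 5² = 64 = 8² ⇒ 89 = 5² + 8².
  97: 97 − 1² = 96, 97 − 2² = 93, 97 − 3² = 88, 97 − 4² = 81 = 9² ⇒ 97 = 4² + 9².
  Combine using the Brahmagupta–Fibonacci identity (a² + b²)(c² + d²) = (ac − bd)² + (ad + bc)² = (ac + bd)² + (ad − bc)²:
  89 · 97 = 8633: from (5² + 8²)(4² + 9²), take (5·4 − 8·9, 5·9 + 8·4) = (20 − 72, 45 + 32) = (-52, 77); dropping signs (only squares matter) gives (52, 77); check 52² + 77² = 2704 + 5929 = 8633 ✓.
  Scale by k = 3: (3·52, 3·77) = (156, 231).
Step 4: Order so x ≤ y and verify: 156² + 231² = 24336 + 53361 = 77697 = n. ✓

n = 77697 = 156² + 231² (one valid representation with x ≤ y).


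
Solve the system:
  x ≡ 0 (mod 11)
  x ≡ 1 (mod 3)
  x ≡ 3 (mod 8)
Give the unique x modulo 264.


Moduli 11, 3, 8 are pairwise coprime; by CRT there is a unique solution modulo M = 11 · 3 · 8 = 264.
Solve pairwise, accumulating the modulus:
  Start with x ≡ 0 (mod 11).
  Combine with x ≡ 1 (mod 3): since gcd(11, 3) = 1, we get a unique residue mod 33.
    Write x = 0 + 11·t and substitute into x ≡ 1 (mod 3): 11·t ≡ 1 − 0 = 1 (mod 3).
    Reduce coefficients mod 3: 2·t ≡ 1 (mod 3).
    The inverse of 2 mod 3 is 2 (since 2·2 = 4 = 1·3 + 1), so t ≡ 2·1 = 2 ≡ 2 (mod 3).
    Then x = 0 + 11·2 = 22, valid modulo lcm(11, 3) = 33: x ≡ 22 (mod 33).
  Combine with x ≡ 3 (mod 8): since gcd(33, 8) = 1, we get a unique residue mod 264.
    Write x = 22 + 33·t and substitute into x ≡ 3 (mod 8): 33·t ≡ 3 − 22 = -19 (mod 8).
    Reduce coefficients mod 8: 1·t ≡ 5 (mod 8).
    So t ≡ 5 (mod 8).
    Then x = 22 + 33·5 = 187, valid modulo lcm(33, 8) = 264: x ≡ 187 (mod 264).
Verify: 187 mod 11 = 0 ✓, 187 mod 3 = 1 ✓, 187 mod 8 = 3 ✓.

x ≡ 187 (mod 264).


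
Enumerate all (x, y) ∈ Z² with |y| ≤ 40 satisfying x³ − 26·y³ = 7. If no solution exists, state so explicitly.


The equation is x³ - 26y³ = 7. For fixed y, x³ = 26·y³ + 7, so a solution requires the RHS to be a perfect cube.
Strategy: iterate y from -40 to 40, compute RHS = 26·y³ + 7, and check whether it is a (positive or negative) perfect cube.
Check small values of y:
  y = 0: RHS = 7 is not a perfect cube.
  y = 1: RHS = 33 is not a perfect cube.
  y = -1: RHS = -19 is not a perfect cube.
  y = 2: RHS = 215 is not a perfect cube.
  y = -2: RHS = -201 is not a perfect cube.
  y = 3: RHS = 709 is not a perfect cube.
  y = -3: RHS = -695 is not a perfect cube.
Continuing the search up to |y| = 40 finds no solutions either.
No (x, y) in the scanned range satisfies the equation.

No integer solutions with |y| ≤ 40.


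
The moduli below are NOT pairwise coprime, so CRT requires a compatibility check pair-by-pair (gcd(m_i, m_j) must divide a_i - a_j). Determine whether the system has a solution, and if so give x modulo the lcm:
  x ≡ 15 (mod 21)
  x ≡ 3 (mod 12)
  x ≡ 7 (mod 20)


Moduli 21, 12, 20 are not pairwise coprime, so CRT works modulo lcm(m_i) when all pairwise compatibility conditions hold.
Pairwise compatibility: gcd(m_i, m_j) must divide a_i - a_j for every pair.
Merge one congruence at a time:
  Start: x ≡ 15 (mod 21).
  Combine with x ≡ 3 (mod 12): gcd(21, 12) = 3; 3 - 15 = -12, which IS divisible by 3, so compatible.
    Write x = 15 + 21·t and substitute into x ≡ 3 (mod 12): 21·t ≡ 3 − 15 = -12 (mod 12).
    Divide the congruence (and modulus) by g = 3: 7·t ≡ -4 (mod 4).
    Reduce coefficients mod 4: 3·t ≡ 0 (mod 4).
    The inverse of 3 mod 4 is 3 (since 3·3 = 9 = 2·4 + 1), so t ≡ 3·0 = 0 ≡ 0 (mod 4).
    Then x = 15 + 21·0 = 15, valid modulo lcm(21, 12) = 84: x ≡ 15 (mod 84).
  Combine with x ≡ 7 (mod 20): gcd(84, 20) = 4; 7 - 15 = -8, which IS divisible by 4, so compatible.
    Write x = 15 + 84·t and substitute into x ≡ 7 (mod 20): 84·t ≡ 7 − 15 = -8 (mod 20).
    Divide the congruence (and modulus) by g = 4: 21·t ≡ -2 (mod 5).
    Reduce coefficients mod 5: 1·t ≡ 3 (mod 5).
    So t ≡ 3 (mod 5).
    Then x = 15 + 84·3 = 267, valid modulo lcm(84, 20) = 420: x ≡ 267 (mod 420).
Verify: 267 mod 21 = 15, 267 mod 12 = 3, 267 mod 20 = 7.

x ≡ 267 (mod 420).


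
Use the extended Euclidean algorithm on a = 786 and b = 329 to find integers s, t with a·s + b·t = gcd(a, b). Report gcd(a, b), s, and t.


Euclidean algorithm on (786, 329) — divide until remainder is 0:
  786 = 2 · 329 + 128
  329 = 2 · 128 + 73
  128 = 1 · 73 + 55
  73 = 1 · 55 + 18
  55 = 3 · 18 + 1
  18 = 18 · 1 + 0
gcd(786, 329) = 1.
Track Bezout coefficients alongside the remainders: start with r₀ = 786 = a·1 + b·0 (s = 1, t = 0) and r₁ = 329 = a·0 + b·1 (s = 0, t = 1); each new remainder r_{k+1} = r_{k-1} − q_k·r_k inherits s_{k+1} = s_{k-1} − q_k·s_k, t_{k+1} = t_{k-1} − q_k·t_k, so r_k = a·s_k + b·t_k at every step:
  q = 2: r = 128, s = 1 − 2·0 = 1, t = 0 − 2·1 = -2  (check: 786·1 + 329·(-2) = 128)
  q = 2: r = 73, s = 0 − 2·1 = -2, t = 1 − 2·(-2) = 5  (check: 786·(-2) + 329·5 = 73)
  q = 1: r = 55, s = 1 − 1·(-2) = 3, t = -2 − 1·5 = -7  (check: 786·3 + 329·(-7) = 55)
  q = 1: r = 18, s = -2 − 1·3 = -5, t = 5 − 1·(-7) = 12  (check: 786·(-5) + 329·12 = 18)
  q = 3: r = 1, s = 3 − 3·(-5) = 18, t = -7 − 3·12 = -43  (check: 786·18 + 329·(-43) = 1)
The row with r = 1 (the gcd) gives the Bezout coefficients s = 18, t = -43.
Result: 786 · (18) + 329 · (-43) = 1.

gcd(786, 329) = 1; s = 18, t = -43 (check: 786·18 + 329·(-43) = 1).


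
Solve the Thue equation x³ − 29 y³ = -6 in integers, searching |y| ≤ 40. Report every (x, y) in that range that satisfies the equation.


The equation is x³ - 29y³ = -6. For fixed y, x³ = 29·y³ − 6, so a solution requires the RHS to be a perfect cube.
Strategy: iterate y from -40 to 40, compute RHS = 29·y³ − 6, and check whether it is a (positive or negative) perfect cube.
Check small values of y:
  y = 0: RHS = -6 is not a perfect cube.
  y = 1: RHS = 23 is not a perfect cube.
  y = -1: RHS = -35 is not a perfect cube.
  y = 2: RHS = 226 is not a perfect cube.
  y = -2: RHS = -238 is not a perfect cube.
  y = 3: RHS = 777 is not a perfect cube.
  y = -3: RHS = -789 is not a perfect cube.
Continuing the search up to |y| = 40 finds no solutions either.
No (x, y) in the scanned range satisfies the equation.

No integer solutions with |y| ≤ 40.


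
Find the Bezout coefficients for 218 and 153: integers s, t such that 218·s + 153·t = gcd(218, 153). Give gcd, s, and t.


Euclidean algorithm on (218, 153) — divide until remainder is 0:
  218 = 1 · 153 + 65
  153 = 2 · 65 + 23
  65 = 2 · 23 + 19
  23 = 1 · 19 + 4
  19 = 4 · 4 + 3
  4 = 1 · 3 + 1
  3 = 3 · 1 + 0
gcd(218, 153) = 1.
Track Bezout coefficients alongside the remainders: start with r₀ = 218 = a·1 + b·0 (s = 1, t = 0) and r₁ = 153 = a·0 + b·1 (s = 0, t = 1); each new remainder r_{k+1} = r_{k-1} − q_k·r_k inherits s_{k+1} = s_{k-1} − q_k·s_k, t_{k+1} = t_{k-1} − q_k·t_k, so r_k = a·s_k + b·t_k at every step:
  q = 1: r = 65, s = 1 − 1·0 = 1, t = 0 − 1·1 = -1  (check: 218·1 + 153·(-1) = 65)
  q = 2: r = 23, s = 0 − 2·1 = -2, t = 1 − 2·(-1) = 3  (check: 218·(-2) + 153·3 = 23)
  q = 2: r = 19, s = 1 − 2·(-2) = 5, t = -1 − 2·3 = -7  (check: 218·5 + 153·(-7) = 19)
  q = 1: r = 4, s = -2 − 1·5 = -7, t = 3 − 1·(-7) = 10  (check: 218·(-7) + 153·10 = 4)
  q = 4: r = 3, s = 5 − 4·(-7) = 33, t = -7 − 4·10 = -47  (check: 218·33 + 153·(-47) = 3)
  q = 1: r = 1, s = -7 − 1·33 = -40, t = 10 − 1·(-47) = 57  (check: 218·(-40) + 153·57 = 1)
The row with r = 1 (the gcd) gives the Bezout coefficients s = -40, t = 57.
Result: 218 · (-40) + 153 · (57) = 1.

gcd(218, 153) = 1; s = -40, t = 57 (check: 218·(-40) + 153·57 = 1).


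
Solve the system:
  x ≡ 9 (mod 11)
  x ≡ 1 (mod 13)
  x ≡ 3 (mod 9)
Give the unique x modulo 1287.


Moduli 11, 13, 9 are pairwise coprime; by CRT there is a unique solution modulo M = 11 · 13 · 9 = 1287.
Solve pairwise, accumulating the modulus:
  Start with x ≡ 9 (mod 11).
  Combine with x ≡ 1 (mod 13): since gcd(11, 13) = 1, we get a unique residue mod 143.
    Write x = 9 + 11·t and substitute into x ≡ 1 (mod 13): 11·t ≡ 1 − 9 = -8 (mod 13).
    Reduce coefficients mod 13: 11·t ≡ 5 (mod 13).
    The inverse of 11 mod 13 is 6 (since 11·6 = 66 = 5·13 + 1), so t ≡ 6·5 = 30 ≡ 4 (mod 13).
    Then x = 9 + 11·4 = 53, valid modulo lcm(11, 13) = 143: x ≡ 53 (mod 143).
  Combine with x ≡ 3 (mod 9): since gcd(143, 9) = 1, we get a unique residue mod 1287.
    Write x = 53 + 143·t and substitute into x ≡ 3 (mod 9): 143·t ≡ 3 − 53 = -50 (mod 9).
    Reduce coefficients mod 9: 8·t ≡ 4 (mod 9).
    The inverse of 8 mod 9 is 8 (since 8·8 = 64 = 7·9 + 1), so t ≡ 8·4 = 32 ≡ 5 (mod 9).
    Then x = 53 + 143·5 = 768, valid modulo lcm(143, 9) = 1287: x ≡ 768 (mod 1287).
Verify: 768 mod 11 = 9 ✓, 768 mod 13 = 1 ✓, 768 mod 9 = 3 ✓.

x ≡ 768 (mod 1287).


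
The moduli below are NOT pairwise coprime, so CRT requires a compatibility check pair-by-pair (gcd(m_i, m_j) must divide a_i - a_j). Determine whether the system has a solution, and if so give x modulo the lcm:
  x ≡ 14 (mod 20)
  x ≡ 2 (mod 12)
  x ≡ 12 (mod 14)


Moduli 20, 12, 14 are not pairwise coprime, so CRT works modulo lcm(m_i) when all pairwise compatibility conditions hold.
Pairwise compatibility: gcd(m_i, m_j) must divide a_i - a_j for every pair.
Merge one congruence at a time:
  Start: x ≡ 14 (mod 20).
  Combine with x ≡ 2 (mod 12): gcd(20, 12) = 4; 2 - 14 = -12, which IS divisible by 4, so compatible.
    Write x = 14 + 20·t and substitute into x ≡ 2 (mod 12): 20·t ≡ 2 − 14 = -12 (mod 12).
    Divide the congruence (and modulus) by g = 4: 5·t ≡ -3 (mod 3).
    Reduce coefficients mod 3: 2·t ≡ 0 (mod 3).
    The inverse of 2 mod 3 is 2 (since 2·2 = 4 = 1·3 + 1), so t ≡ 2·0 = 0 ≡ 0 (mod 3).
    Then x = 14 + 20·0 = 14, valid modulo lcm(20, 12) = 60: x ≡ 14 (mod 60).
  Combine with x ≡ 12 (mod 14): gcd(60, 14) = 2; 12 - 14 = -2, which IS divisible by 2, so compatible.
    Write x = 14 + 60·t and substitute into x ≡ 12 (mod 14): 60·t ≡ 12 − 14 = -2 (mod 14).
    Divide the congruence (and modulus) by g = 2: 30·t ≡ -1 (mod 7).
    Reduce coefficients mod 7: 2·t ≡ 6 (mod 7).
    The inverse of 2 mod 7 is 4 (since 2·4 = 8 = 1·7 + 1), so t ≡ 4·6 = 24 ≡ 3 (mod 7).
    Then x = 14 + 60·3 = 194, valid modulo lcm(60, 14) = 420: x ≡ 194 (mod 420).
Verify: 194 mod 20 = 14, 194 mod 12 = 2, 194 mod 14 = 12.

x ≡ 194 (mod 420).


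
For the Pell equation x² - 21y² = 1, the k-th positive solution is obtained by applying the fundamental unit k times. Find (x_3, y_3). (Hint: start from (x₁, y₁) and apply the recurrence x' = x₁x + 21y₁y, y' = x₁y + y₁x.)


Step 1: Find the fundamental solution (x₁, y₁) of x² - 21y² = 1.
  Expand √21 as a continued fraction. a₀ = ⌊√21⌋ = 4; iterate m_{k+1} = d_k·a_k − m_k, d_{k+1} = (21 − m_{k+1}²)/d_k, a_{k+1} = ⌊(a₀ + m_{k+1})/d_{k+1}⌋ (starting m₀ = 0, d₀ = 1), with convergents p_k = a_k·p_{k-1} + p_{k-2}, q_k = a_k·q_{k-1} + q_{k-2} (p₋₁ = 1, q₋₁ = 0):
  k = 0: a₀ = 4; p₀/q₀ = 4/1; p₀² − 21·q₀² = 16 − 21 = -5.
  k = 1: m = 4, d = 5, a = ⌊(4 + 4)/5⌋ = 1; p/q = (1·4 + 1)/(1·1 + 0) = 5/1; p² − 21·q² = 25 − 21 = 4.
  k = 2: m = 1, d = 4, a = ⌊(4 + 1)/4⌋ = 1; p/q = (1·5 + 4)/(1·1 + 1) = 9/2; p² − 21·q² = 81 − 84 = -3.
  k = 3: m = 3, d = 3, a = ⌊(4 + 3)/3⌋ = 2; p/q = (2·9 + 5)/(2·2 + 1) = 23/5; p² − 21·q² = 529 − 525 = 4.
  k = 4: m = 3, d = 4, a = ⌊(4 + 3)/4⌋ = 1; p/q = (1·23 + 9)/(1·5 + 2) = 32/7; p² − 21·q² = 1024 − 1029 = -5.
  k = 5: m = 1, d = 5, a = ⌊(4 + 1)/5⌋ = 1; p/q = (1·32 + 23)/(1·7 + 5) = 55/12; p² − 21·q² = 3025 − 3024 = 1.
  The first convergent with p² − 21·q² = 1 gives the fundamental solution (x₁, y₁) = (55, 12).
Step 2: Apply the recurrence (x_{n+1}, y_{n+1}) = (x₁x_n + 21y₁y_n, x₁y_n + y₁x_n) repeatedly.
  From (x_1, y_1) = (55, 12): x_2 = 55·55 + 21·12·12 = 6049; y_2 = 55·12 + 12·55 = 1320.
  From (x_2, y_2) = (6049, 1320): x_3 = 55·6049 + 21·12·1320 = 665335; y_3 = 55·1320 + 12·6049 = 145188.
Step 3: Verify x_3² - 21·y_3² = 442670662225 - 442670662224 = 1 (should be 1). ✓

(x_1, y_1) = (55, 12); (x_3, y_3) = (665335, 145188).


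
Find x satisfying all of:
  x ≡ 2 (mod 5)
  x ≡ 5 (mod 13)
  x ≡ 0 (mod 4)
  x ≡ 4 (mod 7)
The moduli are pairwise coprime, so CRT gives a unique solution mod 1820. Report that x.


Product of moduli M = 5 · 13 · 4 · 7 = 1820.
Merge one congruence at a time:
  Start: x ≡ 2 (mod 5).
  Combine with x ≡ 5 (mod 13); new modulus lcm = 65.
    Write x = 2 + 5·t and substitute into x ≡ 5 (mod 13): 5·t ≡ 5 − 2 = 3 (mod 13).
    The inverse of 5 mod 13 is 8 (since 5·8 = 40 = 3·13 + 1), so t ≡ 8·3 = 24 ≡ 11 (mod 13).
    Then x = 2 + 5·11 = 57, valid modulo lcm(5, 13) = 65: x ≡ 57 (mod 65).
  Combine with x ≡ 0 (mod 4); new modulus lcm = 260.
    Write x = 57 + 65·t and substitute into x ≡ 0 (mod 4): 65·t ≡ 0 − 57 = -57 (mod 4).
    Reduce coefficients mod 4: 1·t ≡ 3 (mod 4).
    So t ≡ 3 (mod 4).
    Then x = 57 + 65·3 = 252, valid modulo lcm(65, 4) = 260: x ≡ 252 (mod 260).
  Combine with x ≡ 4 (mod 7); new modulus lcm = 1820.
    Write x = 252 + 260·t and substitute into x ≡ 4 (mod 7): 260·t ≡ 4 − 252 = -248 (mod 7).
    Reduce coefficients mod 7: 1·t ≡ 4 (mod 7).
    So t ≡ 4 (mod 7).
    Then x = 252 + 260·4 = 1292, valid modulo lcm(260, 7) = 1820: x ≡ 1292 (mod 1820).
Verify against each original: 1292 mod 5 = 2, 1292 mod 13 = 5, 1292 mod 4 = 0, 1292 mod 7 = 4.

x ≡ 1292 (mod 1820).


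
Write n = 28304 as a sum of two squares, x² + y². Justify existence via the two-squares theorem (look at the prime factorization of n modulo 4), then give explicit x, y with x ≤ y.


Step 1: Factor n = 28304 = 2^4 · 29 · 61.
Step 2: Check the mod-4 condition on each prime factor: 2 = 2 (special); 29 ≡ 1 (mod 4), exponent 1; 61 ≡ 1 (mod 4), exponent 1.
All primes ≡ 3 (mod 4) appear to even exponent (or don't appear), so by the two-squares theorem n IS expressible as a sum of two squares.
Step 3: Build a representation. Group n = k² · m with k = 4 and m = 29 · 61 = 1769 (a product of primes ≡ 1 (mod 4)); a representation of m scales to one of n via (k·x)² + (k·y)² = k²(x² + y²). Each prime p ≡ 1 (mod 4) is itself a sum of two squares; find a² by testing p − a² for a perfect square:
  29: 29 − 1² = 28, 29 − 2² = 25 = 5² ⇒ 29 = 2² + 5².
  61: 61 − 1² = 60, 61 − 2² = 57, 61 − 3² = 52, 61 − 4² = 45, 61 − 5² = 36 = 6² ⇒ 61 = 5² + 6².
  Combine using the Brahmagupta–Fibonacci identity (a² + b²)(c² + d²) = (ac − bd)² + (ad + bc)² = (ac + bd)² + (ad − bc)²:
  29 · 61 = 1769: from (2² + 5²)(5² + 6²), take (2·5 − 5·6, 2·6 + 5·5) = (10 − 30, 12 + 25) = (-20, 37); dropping signs (only squares matter) gives (20, 37); check 20² + 37² = 400 + 1369 = 1769 ✓.
  Scale by k = 4: (4·20, 4·37) = (80, 148).
Step 4: Order so x ≤ y and verify: 80² + 148² = 6400 + 21904 = 28304 = n. ✓

n = 28304 = 80² + 148² (one valid representation with x ≤ y).


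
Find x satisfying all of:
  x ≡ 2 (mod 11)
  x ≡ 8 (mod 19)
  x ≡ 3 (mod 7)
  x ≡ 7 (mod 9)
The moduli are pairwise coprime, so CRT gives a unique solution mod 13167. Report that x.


Product of moduli M = 11 · 19 · 7 · 9 = 13167.
Merge one congruence at a time:
  Start: x ≡ 2 (mod 11).
  Combine with x ≡ 8 (mod 19); new modulus lcm = 209.
    Write x = 2 + 11·t and substitute into x ≡ 8 (mod 19): 11·t ≡ 8 − 2 = 6 (mod 19).
    The inverse of 11 mod 19 is 7 (since 11·7 = 77 = 4·19 + 1), so t ≡ 7·6 = 42 ≡ 4 (mod 19).
    Then x = 2 + 11·4 = 46, valid modulo lcm(11, 19) = 209: x ≡ 46 (mod 209).
  Combine with x ≡ 3 (mod 7); new modulus lcm = 1463.
    Write x = 46 + 209·t and substitute into x ≡ 3 (mod 7): 209·t ≡ 3 − 46 = -43 (mod 7).
    Reduce coefficients mod 7: 6·t ≡ 6 (mod 7).
    The inverse of 6 mod 7 is 6 (since 6·6 = 36 = 5·7 + 1), so t ≡ 6·6 = 36 ≡ 1 (mod 7).
    Then x = 46 + 209·1 = 255, valid modulo lcm(209, 7) = 1463: x ≡ 255 (mod 1463).
  Combine with x ≡ 7 (mod 9); new modulus lcm = 13167.
    Write x = 255 + 1463·t and substitute into x ≡ 7 (mod 9): 1463·t ≡ 7 − 255 = -248 (mod 9).
    Reduce coefficients mod 9: 5·t ≡ 4 (mod 9).
    The inverse of 5 mod 9 is 2 (since 5·2 = 10 = 1·9 + 1), so t ≡ 2·4 = 8 ≡ 8 (mod 9).
    Then x = 255 + 1463·8 = 11959, valid modulo lcm(1463, 9) = 13167: x ≡ 11959 (mod 13167).
Verify against each original: 11959 mod 11 = 2, 11959 mod 19 = 8, 11959 mod 7 = 3, 11959 mod 9 = 7.

x ≡ 11959 (mod 13167).


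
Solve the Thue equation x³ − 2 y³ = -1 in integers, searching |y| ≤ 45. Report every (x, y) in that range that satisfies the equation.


The equation is x³ - 2y³ = -1. For fixed y, x³ = 2·y³ − 1, so a solution requires the RHS to be a perfect cube.
Strategy: iterate y from -45 to 45, compute RHS = 2·y³ − 1, and check whether it is a (positive or negative) perfect cube.
Check small values of y:
  y = 0: RHS = -1 = (-1)³ ⇒ x = -1 works.
  y = 1: RHS = 1 = (1)³ ⇒ x = 1 works.
  y = -1: RHS = -3 is not a perfect cube.
  y = 2: RHS = 15 is not a perfect cube.
  y = -2: RHS = -17 is not a perfect cube.
  y = 3: RHS = 53 is not a perfect cube.
  y = -3: RHS = -55 is not a perfect cube.
Continuing the search up to |y| = 45 finds no further solutions beyond those listed.
Collected solutions: (-1, 0), (1, 1).

Solutions (with |y| ≤ 45): (-1, 0), (1, 1).


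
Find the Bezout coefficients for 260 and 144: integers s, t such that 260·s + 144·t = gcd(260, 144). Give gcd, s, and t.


Euclidean algorithm on (260, 144) — divide until remainder is 0:
  260 = 1 · 144 + 116
  144 = 1 · 116 + 28
  116 = 4 · 28 + 4
  28 = 7 · 4 + 0
gcd(260, 144) = 4.
Track Bezout coefficients alongside the remainders: start with r₀ = 260 = a·1 + b·0 (s = 1, t = 0) and r₁ = 144 = a·0 + b·1 (s = 0, t = 1); each new remainder r_{k+1} = r_{k-1} − q_k·r_k inherits s_{k+1} = s_{k-1} − q_k·s_k, t_{k+1} = t_{k-1} − q_k·t_k, so r_k = a·s_k + b·t_k at every step:
  q = 1: r = 116, s = 1 − 1·0 = 1, t = 0 − 1·1 = -1  (check: 260·1 + 144·(-1) = 116)
  q = 1: r = 28, s = 0 − 1·1 = -1, t = 1 − 1·(-1) = 2  (check: 260·(-1) + 144·2 = 28)
  q = 4: r = 4, s = 1 − 4·(-1) = 5, t = -1 − 4·2 = -9  (check: 260·5 + 144·(-9) = 4)
The row with r = 4 (the gcd) gives the Bezout coefficients s = 5, t = -9.
Result: 260 · (5) + 144 · (-9) = 4.

gcd(260, 144) = 4; s = 5, t = -9 (check: 260·5 + 144·(-9) = 4).


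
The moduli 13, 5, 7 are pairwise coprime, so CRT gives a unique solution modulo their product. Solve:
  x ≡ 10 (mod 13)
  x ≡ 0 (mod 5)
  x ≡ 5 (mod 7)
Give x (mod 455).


Moduli 13, 5, 7 are pairwise coprime; by CRT there is a unique solution modulo M = 13 · 5 · 7 = 455.
Solve pairwise, accumulating the modulus:
  Start with x ≡ 10 (mod 13).
  Combine with x ≡ 0 (mod 5): since gcd(13, 5) = 1, we get a unique residue mod 65.
    Write x = 10 + 13·t and substitute into x ≡ 0 (mod 5): 13·t ≡ 0 − 10 = -10 (mod 5).
    Reduce coefficients mod 5: 3·t ≡ 0 (mod 5).
    The inverse of 3 mod 5 is 2 (since 3·2 = 6 = 1·5 + 1), so t ≡ 2·0 = 0 ≡ 0 (mod 5).
    Then x = 10 + 13·0 = 10, valid modulo lcm(13, 5) = 65: x ≡ 10 (mod 65).
  Combine with x ≡ 5 (mod 7): since gcd(65, 7) = 1, we get a unique residue mod 455.
    Write x = 10 + 65·t and substitute into x ≡ 5 (mod 7): 65·t ≡ 5 − 10 = -5 (mod 7).
    Reduce coefficients mod 7: 2·t ≡ 2 (mod 7).
    The inverse of 2 mod 7 is 4 (since 2·4 = 8 = 1·7 + 1), so t ≡ 4·2 = 8 ≡ 1 (mod 7).
    Then x = 10 + 65·1 = 75, valid modulo lcm(65, 7) = 455: x ≡ 75 (mod 455).
Verify: 75 mod 13 = 10 ✓, 75 mod 5 = 0 ✓, 75 mod 7 = 5 ✓.

x ≡ 75 (mod 455).


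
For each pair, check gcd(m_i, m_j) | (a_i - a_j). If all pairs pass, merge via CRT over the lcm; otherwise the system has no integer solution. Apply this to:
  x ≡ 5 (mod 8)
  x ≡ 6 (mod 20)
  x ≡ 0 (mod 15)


Moduli 8, 20, 15 are not pairwise coprime, so CRT works modulo lcm(m_i) when all pairwise compatibility conditions hold.
Pairwise compatibility: gcd(m_i, m_j) must divide a_i - a_j for every pair.
Merge one congruence at a time:
  Start: x ≡ 5 (mod 8).
  Combine with x ≡ 6 (mod 20): gcd(8, 20) = 4, and 6 - 5 = 1 is NOT divisible by 4.
    ⇒ system is inconsistent (no integer solution).

No solution (the system is inconsistent).


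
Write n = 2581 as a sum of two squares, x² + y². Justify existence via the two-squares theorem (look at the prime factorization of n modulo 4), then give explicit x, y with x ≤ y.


Step 1: Factor n = 2581 = 29 · 89.
Step 2: Check the mod-4 condition on each prime factor: 29 ≡ 1 (mod 4), exponent 1; 89 ≡ 1 (mod 4), exponent 1.
All primes ≡ 3 (mod 4) appear to even exponent (or don't appear), so by the two-squares theorem n IS expressible as a sum of two squares.
Step 3: Build a representation. Here n = 29 · 89 is a product of primes ≡ 1 (mod 4). Each prime p ≡ 1 (mod 4) is itself a sum of two squares; find a² by testing p − a² for a perfect square:
  29: 29 − 1² = 28, 29 − 2² = 25 = 5² ⇒ 29 = 2² + 5².
  89: 89 − 1² = 88, 89 − 2² = 85, 89 − 3² = 80, 89 − 4² = 73, 89 − 5² = 64 = 8² ⇒ 89 = 5² + 8².
  Combine using the Brahmagupta–Fibonacci identity (a² + b²)(c² + d²) = (ac − bd)² + (ad + bc)² = (ac + bd)² + (ad − bc)²:
  29 · 89 = 2581: from (2² + 5²)(5² + 8²), take (2·5 − 5·8, 2·8 + 5·5) = (10 − 40, 16 + 25) = (-30, 41); dropping signs (only squares matter) gives (30, 41); check 30² + 41² = 900 + 1681 = 2581 ✓.
Step 4: Order so x ≤ y and verify: 30² + 41² = 900 + 1681 = 2581 = n. ✓

n = 2581 = 30² + 41² (one valid representation with x ≤ y).


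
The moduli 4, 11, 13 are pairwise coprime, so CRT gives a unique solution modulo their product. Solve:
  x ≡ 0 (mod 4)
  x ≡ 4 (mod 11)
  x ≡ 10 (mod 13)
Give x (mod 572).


Moduli 4, 11, 13 are pairwise coprime; by CRT there is a unique solution modulo M = 4 · 11 · 13 = 572.
Solve pairwise, accumulating the modulus:
  Start with x ≡ 0 (mod 4).
  Combine with x ≡ 4 (mod 11): since gcd(4, 11) = 1, we get a unique residue mod 44.
    Write x = 0 + 4·t and substitute into x ≡ 4 (mod 11): 4·t ≡ 4 − 0 = 4 (mod 11).
    The inverse of 4 mod 11 is 3 (since 4·3 = 12 = 1·11 + 1), so t ≡ 3·4 = 12 ≡ 1 (mod 11).
    Then x = 0 + 4·1 = 4, valid modulo lcm(4, 11) = 44: x ≡ 4 (mod 44).
  Combine with x ≡ 10 (mod 13): since gcd(44, 13) = 1, we get a unique residue mod 572.
    Write x = 4 + 44·t and substitute into x ≡ 10 (mod 13): 44·t ≡ 10 − 4 = 6 (mod 13).
    Reduce coefficients mod 13: 5·t ≡ 6 (mod 13).
    The inverse of 5 mod 13 is 8 (since 5·8 = 40 = 3·13 + 1), so t ≡ 8·6 = 48 ≡ 9 (mod 13).
    Then x = 4 + 44·9 = 400, valid modulo lcm(44, 13) = 572: x ≡ 400 (mod 572).
Verify: 400 mod 4 = 0 ✓, 400 mod 11 = 4 ✓, 400 mod 13 = 10 ✓.

x ≡ 400 (mod 572).


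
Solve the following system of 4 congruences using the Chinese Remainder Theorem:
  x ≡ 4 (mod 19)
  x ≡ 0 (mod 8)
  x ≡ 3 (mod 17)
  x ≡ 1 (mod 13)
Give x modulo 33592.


Product of moduli M = 19 · 8 · 17 · 13 = 33592.
Merge one congruence at a time:
  Start: x ≡ 4 (mod 19).
  Combine with x ≡ 0 (mod 8); new modulus lcm = 152.
    Write x = 4 + 19·t and substitute into x ≡ 0 (mod 8): 19·t ≡ 0 − 4 = -4 (mod 8).
    Reduce coefficients mod 8: 3·t ≡ 4 (mod 8).
    The inverse of 3 mod 8 is 3 (since 3·3 = 9 = 1·8 + 1), so t ≡ 3·4 = 12 ≡ 4 (mod 8).
    Then x = 4 + 19·4 = 80, valid modulo lcm(19, 8) = 152: x ≡ 80 (mod 152).
  Combine with x ≡ 3 (mod 17); new modulus lcm = 2584.
    Write x = 80 + 152·t and substitute into x ≡ 3 (mod 17): 152·t ≡ 3 − 80 = -77 (mod 17).
    Reduce coefficients mod 17: 16·t ≡ 8 (mod 17).
    The inverse of 16 mod 17 is 16 (since 16·16 = 256 = 15·17 + 1), so t ≡ 16·8 = 128 ≡ 9 (mod 17).
    Then x = 80 + 152·9 = 1448, valid modulo lcm(152, 17) = 2584: x ≡ 1448 (mod 2584).
  Combine with x ≡ 1 (mod 13); new modulus lcm = 33592.
    Write x = 1448 + 2584·t and substitute into x ≡ 1 (mod 13): 2584·t ≡ 1 − 1448 = -1447 (mod 13).
    Reduce coefficients mod 13: 10·t ≡ 9 (mod 13).
    The inverse of 10 mod 13 is 4 (since 10·4 = 40 = 3·13 + 1), so t ≡ 4·9 = 36 ≡ 10 (mod 13).
    Then x = 1448 + 2584·10 = 27288, valid modulo lcm(2584, 13) = 33592: x ≡ 27288 (mod 33592).
Verify against each original: 27288 mod 19 = 4, 27288 mod 8 = 0, 27288 mod 17 = 3, 27288 mod 13 = 1.

x ≡ 27288 (mod 33592).


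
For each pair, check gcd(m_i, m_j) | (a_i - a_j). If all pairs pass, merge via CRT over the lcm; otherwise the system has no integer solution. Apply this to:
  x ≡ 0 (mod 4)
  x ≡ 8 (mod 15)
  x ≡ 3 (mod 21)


Moduli 4, 15, 21 are not pairwise coprime, so CRT works modulo lcm(m_i) when all pairwise compatibility conditions hold.
Pairwise compatibility: gcd(m_i, m_j) must divide a_i - a_j for every pair.
Merge one congruence at a time:
  Start: x ≡ 0 (mod 4).
  Combine with x ≡ 8 (mod 15): gcd(4, 15) = 1; 8 - 0 = 8, which IS divisible by 1, so compatible.
    Write x = 0 + 4·t and substitute into x ≡ 8 (mod 15): 4·t ≡ 8 − 0 = 8 (mod 15).
    The inverse of 4 mod 15 is 4 (since 4·4 = 16 = 1·15 + 1), so t ≡ 4·8 = 32 ≡ 2 (mod 15).
    Then x = 0 + 4·2 = 8, valid modulo lcm(4, 15) = 60: x ≡ 8 (mod 60).
  Combine with x ≡ 3 (mod 21): gcd(60, 21) = 3, and 3 - 8 = -5 is NOT divisible by 3.
    ⇒ system is inconsistent (no integer solution).

No solution (the system is inconsistent).


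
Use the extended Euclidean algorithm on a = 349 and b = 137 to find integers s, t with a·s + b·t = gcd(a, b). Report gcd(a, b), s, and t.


Euclidean algorithm on (349, 137) — divide until remainder is 0:
  349 = 2 · 137 + 75
  137 = 1 · 75 + 62
  75 = 1 · 62 + 13
  62 = 4 · 13 + 10
  13 = 1 · 10 + 3
  10 = 3 · 3 + 1
  3 = 3 · 1 + 0
gcd(349, 137) = 1.
Track Bezout coefficients alongside the remainders: start with r₀ = 349 = a·1 + b·0 (s = 1, t = 0) and r₁ = 137 = a·0 + b·1 (s = 0, t = 1); each new remainder r_{k+1} = r_{k-1} − q_k·r_k inherits s_{k+1} = s_{k-1} − q_k·s_k, t_{k+1} = t_{k-1} − q_k·t_k, so r_k = a·s_k + b·t_k at every step:
  q = 2: r = 75, s = 1 − 2·0 = 1, t = 0 − 2·1 = -2  (check: 349·1 + 137·(-2) = 75)
  q = 1: r = 62, s = 0 − 1·1 = -1, t = 1 − 1·(-2) = 3  (check: 349·(-1) + 137·3 = 62)
  q = 1: r = 13, s = 1 − 1·(-1) = 2, t = -2 − 1·3 = -5  (check: 349·2 + 137·(-5) = 13)
  q = 4: r = 10, s = -1 − 4·2 = -9, t = 3 − 4·(-5) = 23  (check: 349·(-9) + 137·23 = 10)
  q = 1: r = 3, s = 2 − 1·(-9) = 11, t = -5 − 1·23 = -28  (check: 349·11 + 137·(-28) = 3)
  q = 3: r = 1, s = -9 − 3·11 = -42, t = 23 − 3·(-28) = 107  (check: 349·(-42) + 137·107 = 1)
The row with r = 1 (the gcd) gives the Bezout coefficients s = -42, t = 107.
Result: 349 · (-42) + 137 · (107) = 1.

gcd(349, 137) = 1; s = -42, t = 107 (check: 349·(-42) + 137·107 = 1).


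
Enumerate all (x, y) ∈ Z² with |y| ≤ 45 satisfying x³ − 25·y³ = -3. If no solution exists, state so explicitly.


The equation is x³ - 25y³ = -3. For fixed y, x³ = 25·y³ − 3, so a solution requires the RHS to be a perfect cube.
Strategy: iterate y from -45 to 45, compute RHS = 25·y³ − 3, and check whether it is a (positive or negative) perfect cube.
Check small values of y:
  y = 0: RHS = -3 is not a perfect cube.
  y = 1: RHS = 22 is not a perfect cube.
  y = -1: RHS = -28 is not a perfect cube.
  y = 2: RHS = 197 is not a perfect cube.
  y = -2: RHS = -203 is not a perfect cube.
  y = 3: RHS = 672 is not a perfect cube.
  y = -3: RHS = -678 is not a perfect cube.
Continuing the search up to |y| = 45 finds no solutions either.
No (x, y) in the scanned range satisfies the equation.

No integer solutions with |y| ≤ 45.


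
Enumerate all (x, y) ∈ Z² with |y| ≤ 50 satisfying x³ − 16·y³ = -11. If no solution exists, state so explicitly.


The equation is x³ - 16y³ = -11. For fixed y, x³ = 16·y³ − 11, so a solution requires the RHS to be a perfect cube.
Strategy: iterate y from -50 to 50, compute RHS = 16·y³ − 11, and check whether it is a (positive or negative) perfect cube.
Check small values of y:
  y = 0: RHS = -11 is not a perfect cube.
  y = 1: RHS = 5 is not a perfect cube.
  y = -1: RHS = -27 = (-3)³ ⇒ x = -3 works.
  y = 2: RHS = 117 is not a perfect cube.
  y = -2: RHS = -139 is not a perfect cube.
  y = 3: RHS = 421 is not a perfect cube.
  y = -3: RHS = -443 is not a perfect cube.
Continuing the search up to |y| = 50 finds no further solutions beyond those listed.
Collected solutions: (-3, -1).

Solutions (with |y| ≤ 50): (-3, -1).


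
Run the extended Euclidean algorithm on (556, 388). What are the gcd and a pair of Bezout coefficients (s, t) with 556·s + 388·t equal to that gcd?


Euclidean algorithm on (556, 388) — divide until remainder is 0:
  556 = 1 · 388 + 168
  388 = 2 · 168 + 52
  168 = 3 · 52 + 12
  52 = 4 · 12 + 4
  12 = 3 · 4 + 0
gcd(556, 388) = 4.
Track Bezout coefficients alongside the remainders: start with r₀ = 556 = a·1 + b·0 (s = 1, t = 0) and r₁ = 388 = a·0 + b·1 (s = 0, t = 1); each new remainder r_{k+1} = r_{k-1} − q_k·r_k inherits s_{k+1} = s_{k-1} − q_k·s_k, t_{k+1} = t_{k-1} − q_k·t_k, so r_k = a·s_k + b·t_k at every step:
  q = 1: r = 168, s = 1 − 1·0 = 1, t = 0 − 1·1 = -1  (check: 556·1 + 388·(-1) = 168)
  q = 2: r = 52, s = 0 − 2·1 = -2, t = 1 − 2·(-1) = 3  (check: 556·(-2) + 388·3 = 52)
  q = 3: r = 12, s = 1 − 3·(-2) = 7, t = -1 − 3·3 = -10  (check: 556·7 + 388·(-10) = 12)
  q = 4: r = 4, s = -2 − 4·7 = -30, t = 3 − 4·(-10) = 43  (check: 556·(-30) + 388·43 = 4)
The row with r = 4 (the gcd) gives the Bezout coefficients s = -30, t = 43.
Result: 556 · (-30) + 388 · (43) = 4.

gcd(556, 388) = 4; s = -30, t = 43 (check: 556·(-30) + 388·43 = 4).


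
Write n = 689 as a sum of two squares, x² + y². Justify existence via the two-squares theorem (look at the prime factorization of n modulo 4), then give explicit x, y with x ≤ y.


Step 1: Factor n = 689 = 13 · 53.
Step 2: Check the mod-4 condition on each prime factor: 13 ≡ 1 (mod 4), exponent 1; 53 ≡ 1 (mod 4), exponent 1.
All primes ≡ 3 (mod 4) appear to even exponent (or don't appear), so by the two-squares theorem n IS expressible as a sum of two squares.
Step 3: Build a representation. Here n = 13 · 53 is a product of primes ≡ 1 (mod 4). Each prime p ≡ 1 (mod 4) is itself a sum of two squares; find a² by testing p − a² for a perfect square:
  13: 13 − 1² = 12, 13 − 2² = 9 = 3² ⇒ 13 = 2² + 3².
  53: 53 − 1² = 52, 53 − 2² = 49 = 7² ⇒ 53 = 2² + 7².
  Combine using the Brahmagupta–Fibonacci identity (a² + b²)(c² + d²) = (ac − bd)² + (ad + bc)² = (ac + bd)² + (ad − bc)²:
  13 · 53 = 689: from (2² + 3²)(2² + 7²), take (2·2 − 3·7, 2·7 + 3·2) = (4 − 21, 14 + 6) = (-17, 20); dropping signs (only squares matter) gives (17, 20); check 17² + 20² = 289 + 400 = 689 ✓.
Step 4: Order so x ≤ y and verify: 17² + 20² = 289 + 400 = 689 = n. ✓

n = 689 = 17² + 20² (one valid representation with x ≤ y).


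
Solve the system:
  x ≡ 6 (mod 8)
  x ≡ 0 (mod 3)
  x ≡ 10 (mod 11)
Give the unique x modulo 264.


Moduli 8, 3, 11 are pairwise coprime; by CRT there is a unique solution modulo M = 8 · 3 · 11 = 264.
Solve pairwise, accumulating the modulus:
  Start with x ≡ 6 (mod 8).
  Combine with x ≡ 0 (mod 3): since gcd(8, 3) = 1, we get a unique residue mod 24.
    Write x = 6 + 8·t and substitute into x ≡ 0 (mod 3): 8·t ≡ 0 − 6 = -6 (mod 3).
    Reduce coefficients mod 3: 2·t ≡ 0 (mod 3).
    The inverse of 2 mod 3 is 2 (since 2·2 = 4 = 1·3 + 1), so t ≡ 2·0 = 0 ≡ 0 (mod 3).
    Then x = 6 + 8·0 = 6, valid modulo lcm(8, 3) = 24: x ≡ 6 (mod 24).
  Combine with x ≡ 10 (mod 11): since gcd(24, 11) = 1, we get a unique residue mod 264.
    Write x = 6 + 24·t and substitute into x ≡ 10 (mod 11): 24·t ≡ 10 − 6 = 4 (mod 11).
    Reduce coefficients mod 11: 2·t ≡ 4 (mod 11).
    The inverse of 2 mod 11 is 6 (since 2·6 = 12 = 1·11 + 1), so t ≡ 6·4 = 24 ≡ 2 (mod 11).
    Then x = 6 + 24·2 = 54, valid modulo lcm(24, 11) = 264: x ≡ 54 (mod 264).
Verify: 54 mod 8 = 6 ✓, 54 mod 3 = 0 ✓, 54 mod 11 = 10 ✓.

x ≡ 54 (mod 264).
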